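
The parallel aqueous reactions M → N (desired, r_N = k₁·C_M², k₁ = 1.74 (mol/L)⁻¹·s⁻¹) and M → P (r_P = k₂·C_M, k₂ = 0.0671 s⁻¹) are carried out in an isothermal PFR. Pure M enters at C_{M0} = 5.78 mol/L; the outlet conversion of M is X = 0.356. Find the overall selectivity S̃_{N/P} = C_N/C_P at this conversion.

121

C_M = C_{M0}(1−X) = 3.722 mol/L.
Along a PFR/batch, dC_P/dC_M = −r_P/(r_N+r_P) = −k₂/(k₂+k₁·C_M).
Integrating from C_{M0} to C_M: C_P = (0.0671/1.74)·ln[(0.0671+1.74·5.78)/(0.0671+1.74·3.72)] = 0.03856·ln(10.12/6.544) = 0.01683 mol/L.
Then C_N = (C_{M0}−C_M) − C_P = 2.058 − 0.01683 = 2.041 mol/L.
S̃_{N/P} = C_N/C_P = 2.041/0.01683 = 121.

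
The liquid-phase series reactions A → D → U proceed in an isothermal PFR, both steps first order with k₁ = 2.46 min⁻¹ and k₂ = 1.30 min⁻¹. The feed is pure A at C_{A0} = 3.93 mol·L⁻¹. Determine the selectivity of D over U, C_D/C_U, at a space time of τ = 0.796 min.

1.12

For first-order series with pure A initially, C_D(τ) = k₁C_{A0}/(k₂−k₁)·(e^(−k₁τ) − e^(−k₂τ)).
e^(−k₁τ) = e^(−2.46×0.796) = e^(−1.958) = 0.1411; e^(−k₂τ) = e^(−1.035) = 0.3553.
C_D = 2.46×3.93/(1.30−2.46) × (0.1411−0.3553) = (-8.334)×(-0.2142) = 1.785 mol·L⁻¹.
C_A = C_{A0}e^(−k₁τ) = 0.5546 mol·L⁻¹, so C_U = C_{A0}−C_A−C_D = 1.590 mol·L⁻¹; C_D/C_U = 1.12.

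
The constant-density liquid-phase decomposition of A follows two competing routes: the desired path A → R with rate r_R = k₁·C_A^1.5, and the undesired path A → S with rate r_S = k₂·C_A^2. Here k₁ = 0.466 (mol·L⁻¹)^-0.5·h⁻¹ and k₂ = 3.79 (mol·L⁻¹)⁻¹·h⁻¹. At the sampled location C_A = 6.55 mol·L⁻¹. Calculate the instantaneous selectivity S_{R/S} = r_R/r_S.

0.0480

S_{R/S} = r_R/r_S = (k₁·C_A^1.5)/(k₂·C_A^2) = (k₁/k₂)·C_A^-0.5.
= (0.466×6.550^1.5) / (3.79×6.550^2) = 7.812/162.6 = 0.0480.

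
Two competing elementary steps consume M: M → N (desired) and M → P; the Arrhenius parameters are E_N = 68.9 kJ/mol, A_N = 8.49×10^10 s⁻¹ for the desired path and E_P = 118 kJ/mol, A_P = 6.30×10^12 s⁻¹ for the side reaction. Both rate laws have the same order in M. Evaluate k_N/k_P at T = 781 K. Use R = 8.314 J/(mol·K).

k_N/k_P = (A_N/A_P)·exp[−(E_N−E_P)/(RT)] = (A_N/A_P)·exp[(E_P−E_N)/(RT)].
(E_P−E_N)/(RT) = (118−68.9)×10³/(8.314×781) = 49100/6493 = 7.562.
k_N/k_P = (8.49×10^10/6.30×10^12)·exp(7.562) = 0.01348 × 1923 = 25.9.

25.9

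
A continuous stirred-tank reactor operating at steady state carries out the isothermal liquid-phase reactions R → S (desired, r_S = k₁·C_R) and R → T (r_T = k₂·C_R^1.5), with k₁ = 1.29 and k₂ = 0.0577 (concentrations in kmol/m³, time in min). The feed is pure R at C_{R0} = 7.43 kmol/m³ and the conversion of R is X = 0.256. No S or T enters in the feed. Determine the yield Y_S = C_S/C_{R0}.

0.232

Exit C_R = C_{R0}(1−X) = 7.43×0.744 = 5.528 kmol/m³.
A CSTR operates uniformly at the exit composition, giving r_S = 7.131 and r_T = 0.7499 (each k·C_R^n at C_R = 5.528).
Fraction of consumed R going to S: r_S/(r_S+r_T) = 0.9048.
C_S = 0.9048·C_{R0}·X = 0.9048×7.43×0.256 = 1.72 kmol/m³; Y_S = C_S/C_{R0} = 0.232.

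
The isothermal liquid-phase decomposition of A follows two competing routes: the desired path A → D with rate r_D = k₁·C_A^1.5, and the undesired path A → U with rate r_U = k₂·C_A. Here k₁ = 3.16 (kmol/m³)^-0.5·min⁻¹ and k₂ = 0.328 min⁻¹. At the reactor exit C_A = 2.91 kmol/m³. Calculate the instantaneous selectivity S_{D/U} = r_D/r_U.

16.4

S_{D/U} = r_D/r_U = (k₁·C_A^1.5)/(k₂·C_A) = (k₁/k₂)·C_A^0.5.
= (3.16×2.910^1.5) / (0.328×2.910) = 15.69/0.9545 = 16.4.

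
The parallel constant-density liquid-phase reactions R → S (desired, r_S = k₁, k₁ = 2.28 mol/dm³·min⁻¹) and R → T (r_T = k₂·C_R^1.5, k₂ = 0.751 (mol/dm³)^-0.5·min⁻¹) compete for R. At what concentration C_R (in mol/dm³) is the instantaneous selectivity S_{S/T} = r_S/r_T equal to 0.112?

S_{S/T} = (k₁/k₂)·C_R^-1.5 ⇒ C_R = (S·k₂/k₁)^(1/(-1.5)).
= (0.112×0.751/2.28)^(-0.6667) = (0.03689)^(-0.6667) = 9.02 mol/dm³.

9.02 mol/dm³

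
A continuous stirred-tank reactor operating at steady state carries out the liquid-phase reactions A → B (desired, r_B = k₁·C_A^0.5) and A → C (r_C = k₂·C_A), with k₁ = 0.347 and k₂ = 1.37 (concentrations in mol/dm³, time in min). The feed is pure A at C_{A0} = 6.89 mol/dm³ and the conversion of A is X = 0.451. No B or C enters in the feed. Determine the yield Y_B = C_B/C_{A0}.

0.0520

Exit C_A = C_{A0}(1−X) = 6.89×0.549 = 3.783 mol/dm³.
Rates in a CSTR are evaluated at the outlet concentration: r_B = 0.347×3.783^0.5 = 0.6749, r_C = 1.37×3.783 = 5.182.
Fraction of consumed A going to B: r_B/(r_B+r_C) = 0.1152.
C_B = 0.1152·C_{A0}·X = 0.1152×6.89×0.451 = 0.358 mol/dm³; Y_B = C_B/C_{A0} = 0.0520.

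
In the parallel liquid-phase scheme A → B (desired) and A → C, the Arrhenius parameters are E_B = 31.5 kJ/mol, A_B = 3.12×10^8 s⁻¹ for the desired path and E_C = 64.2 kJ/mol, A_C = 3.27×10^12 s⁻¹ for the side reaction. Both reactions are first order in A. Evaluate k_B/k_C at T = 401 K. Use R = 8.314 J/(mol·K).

1.73

With equal orders, S_{B/C} = k_B/k_C = (A_B/A_C)·exp[(E_C−E_B)/(RT)].
(E_C−E_B)/(RT) = (64.2−31.5)×10³/(8.314×401) = 32700/3334 = 9.808.
k_B/k_C = (3.12×10^8/3.27×10^12)·exp(9.808) = 9.541×10^-5 × 18184 = 1.73.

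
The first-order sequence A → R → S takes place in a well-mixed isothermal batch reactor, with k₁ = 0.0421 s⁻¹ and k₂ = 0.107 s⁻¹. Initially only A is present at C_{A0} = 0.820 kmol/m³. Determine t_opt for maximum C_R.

For first-order series the maximum of C_R occurs at t_opt = ln(k₂/k₁)/(k₂−k₁).
= ln(0.107/0.0421)/(0.107−0.0421) = ln(2.542)/0.06490 = 0.9328/0.06490 = 14.4 s.

14.4 s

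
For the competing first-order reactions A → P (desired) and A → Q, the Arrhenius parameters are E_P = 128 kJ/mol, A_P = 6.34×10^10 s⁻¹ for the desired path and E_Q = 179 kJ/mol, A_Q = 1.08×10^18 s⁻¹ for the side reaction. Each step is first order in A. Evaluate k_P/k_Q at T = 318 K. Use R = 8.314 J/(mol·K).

With equal orders, S_{P/Q} = k_P/k_Q = (A_P/A_Q)·exp[(E_Q−E_P)/(RT)].
(E_Q−E_P)/(RT) = (179−128)×10³/(8.314×318) = 51000/2644 = 19.29.
k_P/k_Q = (6.34×10^10/1.08×10^18)·exp(19.29) = 5.870×10^-8 × 2.385×10^8 = 14.0.
Since E_P < E_Q, lowering the temperature improves selectivity toward P.

14.0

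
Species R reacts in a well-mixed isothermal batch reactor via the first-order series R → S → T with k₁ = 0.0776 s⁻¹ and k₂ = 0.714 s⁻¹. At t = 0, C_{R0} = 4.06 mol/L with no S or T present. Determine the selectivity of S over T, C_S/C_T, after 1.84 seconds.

The intermediate concentration in a first-order A→B→C sequence is C_S = k₁C_{R0}(e^(−k₁t) − e^(−k₂t))/(k₂−k₁).
e^(−k₁t) = e^(−0.0776×1.84) = e^(−0.1428) = 0.8669; e^(−k₂t) = e^(−1.314) = 0.2688.
C_S = 0.0776×4.06/(0.714−0.0776) × (0.8669−0.2688) = 0.4951×0.5981 = 0.2961 mol/L.
C_R = C_{R0}e^(−k₁t) = 3.520 mol/L, so C_T = C_{R0}−C_R−C_S = 0.2441 mol/L; C_S/C_T = 1.21.

1.21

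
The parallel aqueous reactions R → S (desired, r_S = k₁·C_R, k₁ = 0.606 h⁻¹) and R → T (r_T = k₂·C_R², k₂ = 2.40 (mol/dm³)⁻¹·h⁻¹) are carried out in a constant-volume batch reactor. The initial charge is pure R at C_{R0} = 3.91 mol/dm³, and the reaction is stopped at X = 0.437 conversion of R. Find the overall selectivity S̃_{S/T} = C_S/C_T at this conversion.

0.0847

C_R = C_{R0}(1−X) = 2.201 mol/dm³.
Along a PFR/batch, dC_S/dC_R = −r_S/(r_S+r_T) = −k₁/(k₁+k₂·C_R).
Integrating from C_{R0} to C_R: C_S = (0.606/2.40)·ln[(0.606+2.40·3.91)/(0.606+2.40·2.20)] = 0.2525·ln(9.990/5.889) = 0.1334 mol/dm³.
C_T = (C_{R0}−C_R)−C_S = 1.575 mol/dm³; S̃_{S/T} = 0.1334/1.575 = 0.0847.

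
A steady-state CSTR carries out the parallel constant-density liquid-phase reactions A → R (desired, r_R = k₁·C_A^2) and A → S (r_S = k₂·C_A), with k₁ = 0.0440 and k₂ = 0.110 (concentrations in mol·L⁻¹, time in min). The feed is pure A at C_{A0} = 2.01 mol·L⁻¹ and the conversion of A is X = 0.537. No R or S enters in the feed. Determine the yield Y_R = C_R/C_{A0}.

Exit C_A = C_{A0}(1−X) = 2.01×0.463 = 0.9306 mol·L⁻¹.
In a CSTR the entire volume is at exit conditions, so r_R = 0.0440×0.9306^2 = 0.03811 and r_S = 0.110×0.9306 = 0.1024.
Fraction of consumed A going to R: r_R/(r_R+r_S) = 0.2713.
C_R = 0.2713·C_{A0}·X = 0.2713×2.01×0.537 = 0.293 mol·L⁻¹; Y_R = C_R/C_{A0} = 0.146.

0.146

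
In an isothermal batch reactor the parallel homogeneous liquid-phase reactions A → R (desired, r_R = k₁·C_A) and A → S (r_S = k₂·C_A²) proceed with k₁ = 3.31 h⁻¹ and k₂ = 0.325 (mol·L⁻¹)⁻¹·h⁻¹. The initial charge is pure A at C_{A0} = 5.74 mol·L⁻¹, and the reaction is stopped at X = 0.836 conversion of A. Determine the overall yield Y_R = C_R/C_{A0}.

0.636

C_A = C_{A0}(1−X) = 0.9414 mol·L⁻¹.
Along a PFR/batch, dC_R/dC_A = −r_R/(r_R+r_S) = −k₁/(k₁+k₂·C_A).
Integrating from C_{A0} to C_A: C_R = (3.31/0.325)·ln[(3.31+0.325·5.74)/(3.31+0.325·0.941)] = 10.18·ln(5.176/3.616) = 3.652 mol·L⁻¹.
Y_R = C_R/C_{A0} = 3.652/5.74 = 0.636.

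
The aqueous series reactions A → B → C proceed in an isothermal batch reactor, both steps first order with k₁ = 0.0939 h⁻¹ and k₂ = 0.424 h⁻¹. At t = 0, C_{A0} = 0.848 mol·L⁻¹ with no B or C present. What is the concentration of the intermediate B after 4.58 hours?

For first-order series with pure A initially, C_B(t) = k₁C_{A0}/(k₂−k₁)·(e^(−k₁t) − e^(−k₂t)).
e^(−k₁t) = e^(−0.0939×4.58) = e^(−0.4301) = 0.6505; e^(−k₂t) = e^(−1.942) = 0.1434.
C_B = 0.0939×0.848/(0.424−0.0939) × (0.6505−0.1434) = 0.2412×0.5070 = 0.1223 mol·L⁻¹.

0.122 mol·L⁻¹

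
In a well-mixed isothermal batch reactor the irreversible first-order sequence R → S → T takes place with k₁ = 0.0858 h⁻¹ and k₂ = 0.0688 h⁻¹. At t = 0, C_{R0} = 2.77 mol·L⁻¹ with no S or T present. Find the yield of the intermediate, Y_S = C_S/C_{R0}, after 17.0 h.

For first-order series with pure R initially, C_S(t) = k₁C_{R0}/(k₂−k₁)·(e^(−k₁t) − e^(−k₂t)).
e^(−k₁t) = e^(−0.0858×17.0) = e^(−1.459) = 0.2326; e^(−k₂t) = e^(−1.170) = 0.3105.
C_S = 0.0858×2.77/(0.0688−0.0858) × (0.2326−0.3105) = (-13.98)×(-0.07793) = 1.089 mol·L⁻¹.
Y_S = C_S/C_{R0} = 1.089/2.77 = 0.393.

0.393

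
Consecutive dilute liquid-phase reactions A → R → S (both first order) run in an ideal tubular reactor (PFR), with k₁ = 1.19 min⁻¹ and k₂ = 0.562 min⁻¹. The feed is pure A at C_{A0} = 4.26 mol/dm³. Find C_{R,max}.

2.18 mol/dm³

For a first-order series the maximum intermediate yield is C_{R,max}/C_{A0} = (k₁/k₂)^[k₂/(k₂−k₁)].
= (1.19/0.562)^(0.562/(0.562−1.19)) = (2.117)^(-0.8949) = 0.5110.
C_{R,max} = 0.5110×4.26 = 2.18 mol/dm³.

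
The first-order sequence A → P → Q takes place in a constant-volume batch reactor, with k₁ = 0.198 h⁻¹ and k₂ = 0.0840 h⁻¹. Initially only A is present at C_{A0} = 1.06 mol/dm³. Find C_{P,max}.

0.564 mol/dm³

At the optimum, C_{P,max}/C_{A0} = (k₁/k₂)^[k₂/(k₂−k₁)].
= (0.198/0.0840)^(0.0840/(0.0840−0.198)) = (2.357)^(-0.7368) = 0.5316.
C_{P,max} = 0.5316×1.06 = 0.564 mol/dm³.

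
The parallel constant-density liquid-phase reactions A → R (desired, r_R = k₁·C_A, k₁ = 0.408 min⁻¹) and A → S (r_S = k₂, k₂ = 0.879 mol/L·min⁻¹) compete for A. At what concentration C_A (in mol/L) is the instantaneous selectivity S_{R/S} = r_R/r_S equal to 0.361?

S_{R/S} = (k₁/k₂)·C_A ⇒ C_A = S·k₂/k₁.
= 0.361×0.879/0.408 = 0.778 mol/L.

0.778 mol/L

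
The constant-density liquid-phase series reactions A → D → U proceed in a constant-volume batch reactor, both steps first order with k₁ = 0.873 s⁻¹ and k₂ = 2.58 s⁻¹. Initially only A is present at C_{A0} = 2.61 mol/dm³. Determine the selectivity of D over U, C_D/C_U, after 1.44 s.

For first-order series with pure A initially, C_D(t) = k₁C_{A0}/(k₂−k₁)·(e^(−k₁t) − e^(−k₂t)).
e^(−k₁t) = e^(−0.873×1.44) = e^(−1.257) = 0.2845; e^(−k₂t) = e^(−3.715) = 0.02435.
C_D = 0.873×2.61/(2.58−0.873) × (0.2845−0.02435) = 1.335×0.2601 = 0.3472 mol/dm³.
C_A = C_{A0}e^(−k₁t) = 0.7425 mol/dm³, so C_U = C_{A0}−C_A−C_D = 1.520 mol/dm³; C_D/C_U = 0.228.

0.228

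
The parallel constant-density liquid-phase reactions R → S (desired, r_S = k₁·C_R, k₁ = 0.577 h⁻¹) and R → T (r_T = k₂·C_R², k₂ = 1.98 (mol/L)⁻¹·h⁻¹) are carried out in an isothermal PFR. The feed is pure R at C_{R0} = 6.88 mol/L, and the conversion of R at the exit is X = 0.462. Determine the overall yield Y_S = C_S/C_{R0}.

0.0248

C_R = C_{R0}(1−X) = 3.701 mol/L.
Along a PFR/batch, dC_S/dC_R = −r_S/(r_S+r_T) = −k₁/(k₁+k₂·C_R).
Integrating from C_{R0} to C_R: C_S = (0.577/1.98)·ln[(0.577+1.98·6.88)/(0.577+1.98·3.70)] = 0.2914·ln(14.20/7.906) = 0.1707 mol/L.
Y_S = C_S/C_{R0} = 0.1707/6.88 = 0.0248.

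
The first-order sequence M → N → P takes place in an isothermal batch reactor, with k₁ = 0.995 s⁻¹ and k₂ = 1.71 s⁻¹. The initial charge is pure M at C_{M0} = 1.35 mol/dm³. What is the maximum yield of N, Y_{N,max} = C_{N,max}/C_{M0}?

0.274

At the optimum, C_{N,max}/C_{M0} = (k₁/k₂)^[k₂/(k₂−k₁)].
= (0.995/1.71)^(1.71/(1.71−0.995)) = (0.5819)^(2.392) = 0.2739.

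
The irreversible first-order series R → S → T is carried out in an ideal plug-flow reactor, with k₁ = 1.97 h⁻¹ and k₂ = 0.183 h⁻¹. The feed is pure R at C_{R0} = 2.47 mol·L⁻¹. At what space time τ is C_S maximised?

For first-order series the maximum of C_S occurs at τ_opt = ln(k₂/k₁)/(k₂−k₁).
= ln(0.183/1.97)/(0.183−1.97) = ln(0.09289)/-1.787 = -2.376/-1.787 = 1.33 h.

1.33 h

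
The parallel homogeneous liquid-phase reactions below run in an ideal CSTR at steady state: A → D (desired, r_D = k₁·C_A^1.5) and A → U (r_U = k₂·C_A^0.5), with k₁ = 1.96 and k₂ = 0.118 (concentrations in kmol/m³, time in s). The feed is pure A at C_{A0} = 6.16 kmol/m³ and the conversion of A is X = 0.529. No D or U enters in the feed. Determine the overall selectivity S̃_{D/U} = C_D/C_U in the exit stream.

48.2

Exit C_A = C_{A0}(1−X) = 6.16×0.471 = 2.901 kmol/m³.
In a CSTR the entire volume is at exit conditions, so r_D = 1.96×2.901^1.5 = 9.686 and r_U = 0.118×2.901^0.5 = 0.2010.
Overall selectivity = C_D/C_U = r_Dτ/(r_Uτ) = r_D/r_U = 48.2.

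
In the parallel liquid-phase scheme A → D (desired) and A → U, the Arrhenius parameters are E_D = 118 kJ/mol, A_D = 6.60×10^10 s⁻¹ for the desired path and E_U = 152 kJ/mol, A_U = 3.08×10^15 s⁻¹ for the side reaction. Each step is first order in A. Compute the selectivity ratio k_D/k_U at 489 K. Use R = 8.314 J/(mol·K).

With equal orders, S_{D/U} = k_D/k_U = (A_D/A_U)·exp[(E_U−E_D)/(RT)].
(E_U−E_D)/(RT) = (152−118)×10³/(8.314×489) = 34000/4066 = 8.363.
k_D/k_U = (6.60×10^10/3.08×10^15)·exp(8.363) = 2.143×10^-5 × 4285 = 0.0918.
Since E_D < E_U, lowering the temperature improves selectivity toward D.

0.0918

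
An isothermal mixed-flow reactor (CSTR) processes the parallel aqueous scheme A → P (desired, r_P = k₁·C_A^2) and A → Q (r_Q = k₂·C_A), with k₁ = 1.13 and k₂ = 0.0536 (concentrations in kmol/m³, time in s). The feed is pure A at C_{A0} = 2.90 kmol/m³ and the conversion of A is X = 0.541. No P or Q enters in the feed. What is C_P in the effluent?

Exit C_A = C_{A0}(1−X) = 2.90×0.459 = 1.331 kmol/m³.
Rates in a CSTR are evaluated at the outlet concentration: r_P = 1.13×1.331^2 = 2.002, r_Q = 0.0536×1.331 = 0.07135.
Fraction of consumed A going to P: r_P/(r_P+r_Q) = 0.9656.
C_P = 0.9656·C_{A0}·X = 0.9656×2.90×0.541 = 1.51 kmol/m³.

1.51 kmol/m³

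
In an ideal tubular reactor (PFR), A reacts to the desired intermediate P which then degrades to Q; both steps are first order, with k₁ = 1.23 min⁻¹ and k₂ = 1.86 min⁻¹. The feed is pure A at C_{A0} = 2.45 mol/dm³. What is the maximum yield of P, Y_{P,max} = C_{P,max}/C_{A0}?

Evaluating C_P at τ_opt = ln(k₂/k₁)/(k₂−k₁) gives C_{P,max}/C_{A0} = (k₁/k₂)^[k₂/(k₂−k₁)].
= (1.23/1.86)^(1.86/(1.86−1.23)) = (0.6613)^(2.952) = 0.2949.

0.295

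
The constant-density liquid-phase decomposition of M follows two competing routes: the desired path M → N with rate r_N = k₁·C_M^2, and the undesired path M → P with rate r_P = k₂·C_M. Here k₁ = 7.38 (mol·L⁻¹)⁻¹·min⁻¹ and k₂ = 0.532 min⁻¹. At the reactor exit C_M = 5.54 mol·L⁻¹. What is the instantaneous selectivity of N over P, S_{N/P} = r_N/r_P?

S_{N/P} = r_N/r_P = (k₁·C_M^2)/(k₂·C_M) = (k₁/k₂)·C_M.
= (7.38×5.540^2) / (0.532×5.540) = 226.5/2.947 = 76.9.

76.9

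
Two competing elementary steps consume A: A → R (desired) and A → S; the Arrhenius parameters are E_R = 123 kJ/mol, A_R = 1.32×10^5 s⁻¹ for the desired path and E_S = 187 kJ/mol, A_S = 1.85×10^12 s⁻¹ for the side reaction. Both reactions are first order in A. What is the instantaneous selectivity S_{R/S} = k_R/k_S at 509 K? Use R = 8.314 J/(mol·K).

0.264

With equal orders, S_{R/S} = k_R/k_S = (A_R/A_S)·exp[(E_S−E_R)/(RT)].
(E_S−E_R)/(RT) = (187−123)×10³/(8.314×509) = 64000/4232 = 15.12.
k_R/k_S = (1.32×10^5/1.85×10^12)·exp(15.12) = 7.135×10^-8 × 3.699×10^6 = 0.264.
Since E_R < E_S, lowering the temperature improves selectivity toward R.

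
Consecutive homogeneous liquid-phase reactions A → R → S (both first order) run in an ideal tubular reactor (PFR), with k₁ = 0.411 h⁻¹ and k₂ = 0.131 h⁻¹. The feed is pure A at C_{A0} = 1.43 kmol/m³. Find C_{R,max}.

At the optimum, C_{R,max}/C_{A0} = (k₁/k₂)^[k₂/(k₂−k₁)].
= (0.411/0.131)^(0.131/(0.131−0.411)) = (3.137)^(-0.4679) = 0.5857.
C_{R,max} = 0.5857×1.43 = 0.838 kmol/m³.

0.838 kmol/m³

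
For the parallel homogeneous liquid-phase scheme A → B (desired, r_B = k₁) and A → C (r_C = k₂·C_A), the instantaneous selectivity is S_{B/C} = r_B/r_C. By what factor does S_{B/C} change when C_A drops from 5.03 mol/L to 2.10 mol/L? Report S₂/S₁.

2.40

S_{B/C} = (k₁/k₂)·C_A⁻¹, so S₂/S₁ = (C_{A,2}/C_{A,1})⁻¹.
= 5.03/2.10 = 2.40.
Selectivity toward B rises as C_A falls — low-concentration operation is favoured.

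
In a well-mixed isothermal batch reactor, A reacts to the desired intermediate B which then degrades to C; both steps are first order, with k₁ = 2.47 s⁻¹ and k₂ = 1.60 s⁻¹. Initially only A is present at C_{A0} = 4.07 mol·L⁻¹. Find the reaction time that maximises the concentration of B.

0.499 s

Setting dC_B/dt = 0 gives t_opt = ln(k₂/k₁)/(k₂−k₁).
= ln(1.60/2.47)/(1.60−2.47) = ln(0.6478)/-0.8700 = -0.4342/-0.8700 = 0.499 s.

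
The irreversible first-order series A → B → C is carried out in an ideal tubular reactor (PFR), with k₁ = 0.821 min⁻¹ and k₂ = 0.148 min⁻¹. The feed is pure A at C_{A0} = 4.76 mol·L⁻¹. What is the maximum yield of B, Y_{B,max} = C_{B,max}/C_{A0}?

For a first-order series the maximum intermediate yield is C_{B,max}/C_{A0} = (k₁/k₂)^[k₂/(k₂−k₁)].
= (0.821/0.148)^(0.148/(0.148−0.821)) = (5.547)^(-0.2199) = 0.6861.

0.686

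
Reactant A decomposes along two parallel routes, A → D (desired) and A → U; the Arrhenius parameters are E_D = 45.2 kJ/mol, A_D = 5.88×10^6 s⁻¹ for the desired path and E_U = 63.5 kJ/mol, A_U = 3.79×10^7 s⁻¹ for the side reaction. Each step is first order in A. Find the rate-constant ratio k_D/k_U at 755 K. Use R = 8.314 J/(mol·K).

With equal orders, S_{D/U} = k_D/k_U = (A_D/A_U)·exp[(E_U−E_D)/(RT)].
(E_U−E_D)/(RT) = (63.5−45.2)×10³/(8.314×755) = 18300/6277 = 2.915.
k_D/k_U = (5.88×10^6/3.79×10^7)·exp(2.915) = 0.1551 × 18.46 = 2.86.

2.86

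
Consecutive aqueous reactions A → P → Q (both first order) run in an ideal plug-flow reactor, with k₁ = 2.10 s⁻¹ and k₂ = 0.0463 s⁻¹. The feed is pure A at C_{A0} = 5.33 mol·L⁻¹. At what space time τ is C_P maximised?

1.86 s

For first-order series the maximum of C_P occurs at τ_opt = ln(k₂/k₁)/(k₂−k₁).
= ln(0.0463/2.10)/(0.0463−2.10) = ln(0.02205)/-2.054 = -3.815/-2.054 = 1.86 s.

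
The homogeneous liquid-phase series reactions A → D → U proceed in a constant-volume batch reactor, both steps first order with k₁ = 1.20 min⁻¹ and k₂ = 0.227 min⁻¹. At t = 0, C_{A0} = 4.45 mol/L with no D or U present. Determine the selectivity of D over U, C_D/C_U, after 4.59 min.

0.760

Solving the coupled first-order balances gives C_D(t) = [k₁/(k₂−k₁)]·C_{A0}·(e^(−k₁t) − e^(−k₂t)).
e^(−k₁t) = e^(−1.20×4.59) = e^(−5.508) = 0.004054; e^(−k₂t) = e^(−1.042) = 0.3528.
C_D = 1.20×4.45/(0.227−1.20) × (0.004054−0.3528) = (-5.488)×(-0.3487) = 1.914 mol/L.
C_A = C_{A0}e^(−k₁t) = 0.01804 mol/L, so C_U = C_{A0}−C_A−C_D = 2.518 mol/L; C_D/C_U = 0.760.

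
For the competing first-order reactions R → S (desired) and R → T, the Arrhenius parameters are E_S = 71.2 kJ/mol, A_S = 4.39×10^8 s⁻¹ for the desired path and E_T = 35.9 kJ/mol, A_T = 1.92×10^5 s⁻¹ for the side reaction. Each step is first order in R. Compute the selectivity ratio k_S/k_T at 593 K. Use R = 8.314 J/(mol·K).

1.78

With equal orders, S_{S/T} = k_S/k_T = (A_S/A_T)·exp[(E_T−E_S)/(RT)].
(E_T−E_S)/(RT) = (35.9−71.2)×10³/(8.314×593) = -35300/4930 = -7.160.
k_S/k_T = (4.39×10^8/1.92×10^5)·exp(-7.160) = 2286 × 7.771×10^-4 = 1.78.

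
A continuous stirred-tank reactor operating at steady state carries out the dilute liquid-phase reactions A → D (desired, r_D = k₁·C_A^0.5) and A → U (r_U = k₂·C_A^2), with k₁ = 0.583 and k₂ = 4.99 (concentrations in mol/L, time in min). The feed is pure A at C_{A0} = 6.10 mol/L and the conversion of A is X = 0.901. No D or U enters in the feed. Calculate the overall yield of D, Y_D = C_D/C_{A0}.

0.180

Exit C_A = C_{A0}(1−X) = 6.10×0.0990 = 0.6039 mol/L.
A CSTR operates uniformly at the exit composition, giving r_D = 0.4531 and r_U = 1.820 (each k·C_A^n at C_A = 0.6039).
Fraction of consumed A going to D: r_D/(r_D+r_U) = 0.1993.
C_D = 0.1993·C_{A0}·X = 0.1993×6.10×0.901 = 1.10 mol/L; Y_D = C_D/C_{A0} = 0.180.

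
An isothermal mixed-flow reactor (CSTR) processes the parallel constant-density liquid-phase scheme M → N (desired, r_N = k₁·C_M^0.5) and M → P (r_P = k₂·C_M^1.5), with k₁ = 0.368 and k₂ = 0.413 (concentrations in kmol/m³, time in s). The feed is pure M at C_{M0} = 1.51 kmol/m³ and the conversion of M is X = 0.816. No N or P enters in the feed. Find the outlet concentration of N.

0.939 kmol/m³

Exit C_M = C_{M0}(1−X) = 1.51×0.184 = 0.2778 kmol/m³.
A CSTR operates uniformly at the exit composition, giving r_N = 0.1940 and r_P = 0.06048 (each k·C_M^n at C_M = 0.2778).
Fraction of consumed M going to N: r_N/(r_N+r_P) = 0.7623.
C_N = 0.7623·C_{M0}·X = 0.7623×1.51×0.816 = 0.939 kmol/m³.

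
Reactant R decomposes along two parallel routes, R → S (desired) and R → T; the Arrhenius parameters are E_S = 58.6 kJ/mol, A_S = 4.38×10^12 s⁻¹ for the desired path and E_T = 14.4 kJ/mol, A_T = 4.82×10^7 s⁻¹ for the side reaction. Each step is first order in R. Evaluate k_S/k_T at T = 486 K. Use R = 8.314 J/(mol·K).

1.61

Since both paths have the same order in R, the concentration cancels and S_{S/T} = k_S/k_T = (A_S/A_T)·exp[(E_T−E_S)/(RT)].
(E_T−E_S)/(RT) = (14.4−58.6)×10³/(8.314×486) = -44200/4041 = -10.94.
k_S/k_T = (4.38×10^12/4.82×10^7)·exp(-10.94) = 90871 × 1.775×10^-5 = 1.61.
Since E_S > E_T, raising the temperature improves selectivity toward S.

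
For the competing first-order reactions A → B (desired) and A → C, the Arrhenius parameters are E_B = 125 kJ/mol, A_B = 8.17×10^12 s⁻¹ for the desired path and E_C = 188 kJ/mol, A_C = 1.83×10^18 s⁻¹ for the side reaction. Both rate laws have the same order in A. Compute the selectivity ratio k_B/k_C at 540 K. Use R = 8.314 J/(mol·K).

5.55

With equal orders, S_{B/C} = k_B/k_C = (A_B/A_C)·exp[(E_C−E_B)/(RT)].
(E_C−E_B)/(RT) = (188−125)×10³/(8.314×540) = 63000/4490 = 14.03.
k_B/k_C = (8.17×10^12/1.83×10^18)·exp(14.03) = 4.464×10^-6 × 1.242×10^6 = 5.55.
Since E_B < E_C, lowering the temperature improves selectivity toward B.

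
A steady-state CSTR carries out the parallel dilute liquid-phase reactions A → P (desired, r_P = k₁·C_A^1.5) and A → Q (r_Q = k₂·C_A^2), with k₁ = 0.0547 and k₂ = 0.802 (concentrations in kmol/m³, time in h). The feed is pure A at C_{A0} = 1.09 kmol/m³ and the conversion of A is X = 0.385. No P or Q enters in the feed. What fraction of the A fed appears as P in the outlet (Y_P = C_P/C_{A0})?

Exit C_A = C_{A0}(1−X) = 1.09×0.615 = 0.6704 kmol/m³.
A CSTR operates uniformly at the exit composition, giving r_P = 0.03002 and r_Q = 0.3604 (each k·C_A^n at C_A = 0.6704).
Fraction of consumed A going to P: r_P/(r_P+r_Q) = 0.07690.
C_P = 0.07690·C_{A0}·X = 0.07690×1.09×0.385 = 0.0323 kmol/m³; Y_P = C_P/C_{A0} = 0.0296.

0.0296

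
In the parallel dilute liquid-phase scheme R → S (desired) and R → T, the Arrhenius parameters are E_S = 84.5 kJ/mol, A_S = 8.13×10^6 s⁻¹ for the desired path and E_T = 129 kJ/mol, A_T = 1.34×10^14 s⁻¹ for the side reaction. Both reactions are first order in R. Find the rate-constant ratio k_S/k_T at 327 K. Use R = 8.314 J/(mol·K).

0.779

k_S/k_T = (A_S/A_T)·exp[−(E_S−E_T)/(RT)] = (A_S/A_T)·exp[(E_T−E_S)/(RT)].
(E_T−E_S)/(RT) = (129−84.5)×10³/(8.314×327) = 44500/2719 = 16.37.
k_S/k_T = (8.13×10^6/1.34×10^14)·exp(16.37) = 6.067×10^-8 × 1.284×10^7 = 0.779.
Since E_S < E_T, lowering the temperature improves selectivity toward S.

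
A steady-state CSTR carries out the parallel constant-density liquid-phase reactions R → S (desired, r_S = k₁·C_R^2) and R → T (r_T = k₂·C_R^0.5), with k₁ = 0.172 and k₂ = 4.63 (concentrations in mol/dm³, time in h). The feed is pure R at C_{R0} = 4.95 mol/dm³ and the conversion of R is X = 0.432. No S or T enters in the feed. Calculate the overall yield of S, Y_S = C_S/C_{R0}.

Exit C_R = C_{R0}(1−X) = 4.95×0.568 = 2.812 mol/dm³.
Rates in a CSTR are evaluated at the outlet concentration: r_S = 0.172×2.812^2 = 1.360, r_T = 4.63×2.812^0.5 = 7.764.
Fraction of consumed R going to S: r_S/(r_S+r_T) = 0.1490.
C_S = 0.1490·C_{R0}·X = 0.1490×4.95×0.432 = 0.319 mol/dm³; Y_S = C_S/C_{R0} = 0.0644.

0.0644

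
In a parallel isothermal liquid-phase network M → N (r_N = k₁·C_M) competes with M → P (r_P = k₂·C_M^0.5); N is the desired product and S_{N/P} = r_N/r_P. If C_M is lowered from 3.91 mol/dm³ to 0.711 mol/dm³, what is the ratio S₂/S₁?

S_{N/P} = (k₁/k₂)·C_M^0.5, so S₂/S₁ = (C_{M,2}/C_{M,1})^0.5.
= (0.711/3.91)^0.5 = (0.1818)^0.5 = 0.426.
Selectivity toward N falls as C_M falls — high-concentration operation is favoured.

0.426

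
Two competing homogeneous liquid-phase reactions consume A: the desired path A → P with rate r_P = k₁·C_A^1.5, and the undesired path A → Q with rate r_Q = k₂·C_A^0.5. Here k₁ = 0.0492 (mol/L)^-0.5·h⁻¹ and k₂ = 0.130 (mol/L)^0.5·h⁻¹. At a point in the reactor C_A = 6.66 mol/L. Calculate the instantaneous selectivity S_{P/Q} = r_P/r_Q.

2.52

S_{P/Q} = r_P/r_Q = (k₁·C_A^1.5)/(k₂·C_A^0.5) = (k₁/k₂)·C_A.
= (0.0492×6.660^1.5) / (0.130×6.660^0.5) = 0.8456/0.3355 = 2.52.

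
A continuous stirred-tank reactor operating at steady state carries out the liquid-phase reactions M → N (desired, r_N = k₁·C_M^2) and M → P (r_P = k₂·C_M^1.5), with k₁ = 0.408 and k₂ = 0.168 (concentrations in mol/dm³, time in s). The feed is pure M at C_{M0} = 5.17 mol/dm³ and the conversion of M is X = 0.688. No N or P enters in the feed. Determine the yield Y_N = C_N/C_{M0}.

0.520

Exit C_M = C_{M0}(1−X) = 5.17×0.312 = 1.613 mol/dm³.
Rates in a CSTR are evaluated at the outlet concentration: r_N = 0.408×1.613^2 = 1.062, r_P = 0.168×1.613^1.5 = 0.3442.
Fraction of consumed M going to N: r_N/(r_N+r_P) = 0.7552.
C_N = 0.7552·C_{M0}·X = 0.7552×5.17×0.688 = 2.69 mol/dm³; Y_N = C_N/C_{M0} = 0.520.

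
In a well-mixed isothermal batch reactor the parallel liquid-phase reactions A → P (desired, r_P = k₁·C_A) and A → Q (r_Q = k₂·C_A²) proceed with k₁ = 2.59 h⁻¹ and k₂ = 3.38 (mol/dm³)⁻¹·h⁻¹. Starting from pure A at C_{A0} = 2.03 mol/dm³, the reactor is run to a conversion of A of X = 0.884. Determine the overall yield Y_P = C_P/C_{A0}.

C_A = C_{A0}(1−X) = 0.2355 mol/dm³.
Along a PFR/batch, dC_P/dC_A = −r_P/(r_P+r_Q) = −k₁/(k₁+k₂·C_A).
Integrating from C_{A0} to C_A: C_P = (2.59/3.38)·ln[(2.59+3.38·2.03)/(2.59+3.38·0.235)] = 0.7663·ln(9.451/3.386) = 0.7866 mol/dm³.
Y_P = C_P/C_{A0} = 0.7866/2.03 = 0.387.

0.387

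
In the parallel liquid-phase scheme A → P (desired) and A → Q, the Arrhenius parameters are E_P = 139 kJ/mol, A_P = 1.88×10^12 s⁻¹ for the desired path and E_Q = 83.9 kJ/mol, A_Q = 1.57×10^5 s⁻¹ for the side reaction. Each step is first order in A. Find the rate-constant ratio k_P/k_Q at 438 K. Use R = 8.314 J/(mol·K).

3.21

Since both paths have the same order in A, the concentration cancels and S_{P/Q} = k_P/k_Q = (A_P/A_Q)·exp[(E_Q−E_P)/(RT)].
(E_Q−E_P)/(RT) = (83.9−139)×10³/(8.314×438) = -55100/3642 = -15.13.
k_P/k_Q = (1.88×10^12/1.57×10^5)·exp(-15.13) = 1.197×10^7 × 2.683×10^-7 = 3.21.
Since E_P > E_Q, raising the temperature improves selectivity toward P.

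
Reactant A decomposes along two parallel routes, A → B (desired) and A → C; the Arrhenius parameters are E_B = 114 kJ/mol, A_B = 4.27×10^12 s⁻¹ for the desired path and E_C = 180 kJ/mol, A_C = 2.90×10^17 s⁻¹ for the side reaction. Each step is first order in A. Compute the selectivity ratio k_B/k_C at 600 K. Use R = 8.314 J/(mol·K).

8.20

Since both paths have the same order in A, the concentration cancels and S_{B/C} = k_B/k_C = (A_B/A_C)·exp[(E_C−E_B)/(RT)].
(E_C−E_B)/(RT) = (180−114)×10³/(8.314×600) = 66000/4988 = 13.23.
k_B/k_C = (4.27×10^12/2.90×10^17)·exp(13.23) = 1.472×10^-5 × 5.572×10^5 = 8.20.
Since E_B < E_C, lowering the temperature improves selectivity toward B.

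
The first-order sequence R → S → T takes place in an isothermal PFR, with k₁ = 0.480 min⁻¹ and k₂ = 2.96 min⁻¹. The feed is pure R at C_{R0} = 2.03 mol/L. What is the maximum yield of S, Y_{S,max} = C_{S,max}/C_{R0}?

Evaluating C_S at τ_opt = ln(k₂/k₁)/(k₂−k₁) gives C_{S,max}/C_{R0} = (k₁/k₂)^[k₂/(k₂−k₁)].
= (0.480/2.96)^(2.96/(2.96−0.480)) = (0.1622)^(1.194) = 0.1140.

0.114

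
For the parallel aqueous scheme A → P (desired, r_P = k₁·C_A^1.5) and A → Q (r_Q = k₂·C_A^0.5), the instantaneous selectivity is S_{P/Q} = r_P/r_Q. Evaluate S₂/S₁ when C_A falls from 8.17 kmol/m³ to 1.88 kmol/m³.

S_{P/Q} = (k₁/k₂)·C_A, so S₂/S₁ = (C_{A,2}/C_{A,1}).
= 1.88/8.17 = 0.230.

0.230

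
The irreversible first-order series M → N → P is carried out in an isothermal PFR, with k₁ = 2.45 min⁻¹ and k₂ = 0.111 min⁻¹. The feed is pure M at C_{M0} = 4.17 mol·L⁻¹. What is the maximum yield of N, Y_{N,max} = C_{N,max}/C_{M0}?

0.863

For a first-order series the maximum intermediate yield is C_{N,max}/C_{M0} = (k₁/k₂)^[k₂/(k₂−k₁)].
= (2.45/0.111)^(0.111/(0.111−2.45)) = (22.07)^(-0.04746) = 0.8634.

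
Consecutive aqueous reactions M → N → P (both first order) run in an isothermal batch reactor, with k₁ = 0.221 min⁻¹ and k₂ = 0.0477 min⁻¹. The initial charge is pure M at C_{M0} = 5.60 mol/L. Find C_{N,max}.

3.67 mol/L

At the optimum, C_{N,max}/C_{M0} = (k₁/k₂)^[k₂/(k₂−k₁)].
= (0.221/0.0477)^(0.0477/(0.0477−0.221)) = (4.633)^(-0.2752) = 0.6557.
C_{N,max} = 0.6557×5.60 = 3.67 mol/L.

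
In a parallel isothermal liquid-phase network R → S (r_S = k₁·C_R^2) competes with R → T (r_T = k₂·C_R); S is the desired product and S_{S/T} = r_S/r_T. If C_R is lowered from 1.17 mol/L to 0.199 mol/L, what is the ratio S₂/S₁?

0.170

S_{S/T} = (k₁/k₂)·C_R, so S₂/S₁ = (C_{R,2}/C_{R,1}).
= 0.199/1.17 = 0.170.
Selectivity toward S falls as C_R falls — high-concentration operation is favoured.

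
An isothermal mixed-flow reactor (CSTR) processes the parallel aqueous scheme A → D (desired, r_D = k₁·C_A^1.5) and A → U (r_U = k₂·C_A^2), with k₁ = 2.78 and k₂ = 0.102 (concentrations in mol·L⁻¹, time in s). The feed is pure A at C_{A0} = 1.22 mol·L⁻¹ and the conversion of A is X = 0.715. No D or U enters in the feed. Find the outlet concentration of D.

0.854 mol·L⁻¹

Exit C_A = C_{A0}(1−X) = 1.22×0.285 = 0.3477 mol·L⁻¹.
In a CSTR the entire volume is at exit conditions, so r_D = 2.78×0.3477^1.5 = 0.5700 and r_U = 0.102×0.3477^2 = 0.01233.
Fraction of consumed A going to D: r_D/(r_D+r_U) = 0.9788.
C_D = 0.9788·C_{A0}·X = 0.9788×1.22×0.715 = 0.854 mol·L⁻¹.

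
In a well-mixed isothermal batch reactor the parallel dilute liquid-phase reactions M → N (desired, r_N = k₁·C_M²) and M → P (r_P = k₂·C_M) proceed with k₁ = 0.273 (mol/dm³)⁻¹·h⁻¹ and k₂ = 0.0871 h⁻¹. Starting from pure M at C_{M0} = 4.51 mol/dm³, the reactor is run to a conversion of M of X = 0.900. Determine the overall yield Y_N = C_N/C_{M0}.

0.770

C_M = C_{M0}(1−X) = 0.4510 mol/dm³.
Along a PFR/batch, dC_P/dC_M = −r_P/(r_N+r_P) = −k₂/(k₂+k₁·C_M).
Integrating from C_{M0} to C_M: C_P = (0.0871/0.273)·ln[(0.0871+0.273·4.51)/(0.0871+0.273·0.451)] = 0.3190·ln(1.318/0.2102) = 0.5858 mol/dm³.
Then C_N = (C_{M0}−C_M) − C_P = 4.059 − 0.5858 = 3.473 mol/dm³.
Y_N = C_N/C_{M0} = 3.473/4.51 = 0.770.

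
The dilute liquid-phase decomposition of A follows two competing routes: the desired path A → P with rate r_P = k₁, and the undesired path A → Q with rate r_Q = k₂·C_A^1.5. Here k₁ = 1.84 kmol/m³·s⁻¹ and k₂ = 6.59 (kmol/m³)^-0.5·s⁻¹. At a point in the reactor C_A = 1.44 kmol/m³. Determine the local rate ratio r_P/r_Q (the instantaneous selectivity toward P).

S_{P/Q} = r_P/r_Q = (k₁)/(k₂·C_A^1.5) = (k₁/k₂)·C_A^-1.5.
= (1.84) / (6.59×1.440^1.5) = 1.840/11.39 = 0.162.

0.162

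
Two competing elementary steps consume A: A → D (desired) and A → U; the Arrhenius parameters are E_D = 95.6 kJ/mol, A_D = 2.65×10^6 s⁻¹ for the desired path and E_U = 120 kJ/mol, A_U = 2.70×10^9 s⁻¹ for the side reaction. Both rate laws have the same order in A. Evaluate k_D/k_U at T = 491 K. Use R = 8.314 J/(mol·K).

With equal orders, S_{D/U} = k_D/k_U = (A_D/A_U)·exp[(E_U−E_D)/(RT)].
(E_U−E_D)/(RT) = (120−95.6)×10³/(8.314×491) = 24400/4082 = 5.977.
k_D/k_U = (2.65×10^6/2.70×10^9)·exp(5.977) = 9.815×10^-4 × 394.3 = 0.387.
Since E_D < E_U, lowering the temperature improves selectivity toward D.

0.387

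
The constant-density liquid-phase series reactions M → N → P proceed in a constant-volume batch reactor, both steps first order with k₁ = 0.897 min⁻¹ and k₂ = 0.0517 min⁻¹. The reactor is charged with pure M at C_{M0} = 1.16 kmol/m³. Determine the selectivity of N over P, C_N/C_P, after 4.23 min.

Solving the coupled first-order balances gives C_N(t) = [k₁/(k₂−k₁)]·C_{M0}·(e^(−k₁t) − e^(−k₂t)).
e^(−k₁t) = e^(−0.897×4.23) = e^(−3.794) = 0.02250; e^(−k₂t) = e^(−0.2187) = 0.8036.
C_N = 0.897×1.16/(0.0517−0.897) × (0.02250−0.8036) = (-1.231)×(-0.7811) = 0.9615 kmol/m³.
C_M = C_{M0}e^(−k₁t) = 0.02610 kmol/m³, so C_P = C_{M0}−C_M−C_N = 0.1724 kmol/m³; C_N/C_P = 5.58.

5.58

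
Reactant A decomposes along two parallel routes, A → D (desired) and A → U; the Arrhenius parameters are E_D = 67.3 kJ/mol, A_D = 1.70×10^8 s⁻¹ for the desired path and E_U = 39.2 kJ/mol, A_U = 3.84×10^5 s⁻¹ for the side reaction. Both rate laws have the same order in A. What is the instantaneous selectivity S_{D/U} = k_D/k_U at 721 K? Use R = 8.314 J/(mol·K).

4.08

With equal orders, S_{D/U} = k_D/k_U = (A_D/A_U)·exp[(E_U−E_D)/(RT)].
(E_U−E_D)/(RT) = (39.2−67.3)×10³/(8.314×721) = -28100/5994 = -4.688.
k_D/k_U = (1.70×10^8/3.84×10^5)·exp(-4.688) = 442.7 × 0.009208 = 4.08.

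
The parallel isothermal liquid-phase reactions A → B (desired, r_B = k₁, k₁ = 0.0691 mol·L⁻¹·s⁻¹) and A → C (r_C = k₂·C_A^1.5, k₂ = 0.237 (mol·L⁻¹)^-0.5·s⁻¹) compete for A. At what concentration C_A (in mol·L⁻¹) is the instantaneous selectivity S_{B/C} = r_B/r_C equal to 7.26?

0.117 mol·L⁻¹

S_{B/C} = (k₁/k₂)·C_A^-1.5 ⇒ C_A = (S·k₂/k₁)^(1/(-1.5)).
= (7.26×0.237/0.0691)^(-0.6667) = (24.90)^(-0.6667) = 0.117 mol·L⁻¹.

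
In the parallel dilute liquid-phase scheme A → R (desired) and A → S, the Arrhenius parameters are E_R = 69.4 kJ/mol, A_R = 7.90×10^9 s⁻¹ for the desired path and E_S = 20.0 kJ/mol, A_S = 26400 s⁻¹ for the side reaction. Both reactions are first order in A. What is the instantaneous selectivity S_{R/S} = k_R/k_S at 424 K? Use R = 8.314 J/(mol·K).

k_R/k_S = (A_R/A_S)·exp[−(E_R−E_S)/(RT)] = (A_R/A_S)·exp[(E_S−E_R)/(RT)].
(E_S−E_R)/(RT) = (20.0−69.4)×10³/(8.314×424) = -49400/3525 = -14.01.
k_R/k_S = (7.90×10^9/26400)·exp(-14.01) = 2.992×10^5 × 8.203×10^-7 = 0.245.

0.245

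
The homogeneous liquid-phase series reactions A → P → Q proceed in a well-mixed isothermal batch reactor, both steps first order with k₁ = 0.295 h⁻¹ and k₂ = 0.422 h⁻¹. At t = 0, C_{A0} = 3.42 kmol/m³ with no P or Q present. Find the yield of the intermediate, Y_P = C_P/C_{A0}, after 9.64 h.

0.0955

Solving the coupled first-order balances gives C_P(t) = [k₁/(k₂−k₁)]·C_{A0}·(e^(−k₁t) − e^(−k₂t)).
e^(−k₁t) = e^(−0.295×9.64) = e^(−2.844) = 0.05820; e^(−k₂t) = e^(−4.068) = 0.01711.
C_P = 0.295×3.42/(0.422−0.295) × (0.05820−0.01711) = 7.944×0.04109 = 0.3265 kmol/m³.
Y_P = C_P/C_{A0} = 0.3265/3.42 = 0.0955.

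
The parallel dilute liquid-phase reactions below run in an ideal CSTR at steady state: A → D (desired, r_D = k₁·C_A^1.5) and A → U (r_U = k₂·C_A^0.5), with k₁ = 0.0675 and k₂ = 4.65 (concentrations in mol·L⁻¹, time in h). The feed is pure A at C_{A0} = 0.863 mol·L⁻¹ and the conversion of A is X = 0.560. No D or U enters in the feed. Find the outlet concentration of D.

Exit C_A = C_{A0}(1−X) = 0.863×0.440 = 0.3797 mol·L⁻¹.
In a CSTR the entire volume is at exit conditions, so r_D = 0.0675×0.3797^1.5 = 0.01579 and r_U = 4.65×0.3797^0.5 = 2.865.
Fraction of consumed A going to D: r_D/(r_D+r_U) = 0.005482.
C_D = 0.005482·C_{A0}·X = 0.005482×0.863×0.560 = 0.00265 mol·L⁻¹.

0.00265 mol·L⁻¹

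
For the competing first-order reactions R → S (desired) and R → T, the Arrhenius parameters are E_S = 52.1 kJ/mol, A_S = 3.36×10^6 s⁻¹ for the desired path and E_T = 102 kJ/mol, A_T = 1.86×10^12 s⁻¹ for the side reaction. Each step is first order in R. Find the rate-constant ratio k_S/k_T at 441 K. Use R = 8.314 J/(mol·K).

1.47

With equal orders, S_{S/T} = k_S/k_T = (A_S/A_T)·exp[(E_T−E_S)/(RT)].
(E_T−E_S)/(RT) = (102−52.1)×10³/(8.314×441) = 49900/3666 = 13.61.
k_S/k_T = (3.36×10^6/1.86×10^12)·exp(13.61) = 1.806×10^-6 × 8.141×10^5 = 1.47.
Since E_S < E_T, lowering the temperature improves selectivity toward S.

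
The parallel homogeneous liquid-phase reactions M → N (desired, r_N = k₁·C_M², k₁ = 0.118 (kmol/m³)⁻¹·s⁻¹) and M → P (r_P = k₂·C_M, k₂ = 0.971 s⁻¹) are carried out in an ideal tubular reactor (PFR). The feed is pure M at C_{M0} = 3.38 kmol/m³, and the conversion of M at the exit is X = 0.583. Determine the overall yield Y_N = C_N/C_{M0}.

0.130

C_M = C_{M0}(1−X) = 1.409 kmol/m³.
Along a PFR/batch, dC_P/dC_M = −r_P/(r_N+r_P) = −k₂/(k₂+k₁·C_M).
Integrating from C_{M0} to C_M: C_P = (0.971/0.118)·ln[(0.971+0.118·3.38)/(0.971+0.118·1.41)] = 8.229·ln(1.370/1.137) = 1.531 kmol/m³.
Then C_N = (C_{M0}−C_M) − C_P = 1.971 − 1.531 = 0.4398 kmol/m³.
Y_N = C_N/C_{M0} = 0.4398/3.38 = 0.130.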